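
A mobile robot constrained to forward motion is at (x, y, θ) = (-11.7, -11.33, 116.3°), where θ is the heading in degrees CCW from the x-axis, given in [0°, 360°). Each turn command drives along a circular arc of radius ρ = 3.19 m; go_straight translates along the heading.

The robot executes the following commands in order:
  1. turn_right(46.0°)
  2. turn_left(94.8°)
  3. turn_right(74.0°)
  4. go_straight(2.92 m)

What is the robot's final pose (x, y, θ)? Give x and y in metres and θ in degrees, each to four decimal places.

(-16.4518, 1.2578, 91.1000°)

set_pose: (x, y, θ) = (-11.7000, -11.3300, 116.3000°), ρ = 3.19
turn_right(46.0°): centre at ρ to the right, rotate −46.0° → (-11.8435, -8.8413, 70.3000°)
turn_left(94.8°): centre at ρ to the left, rotate +94.8° → (-14.0265, -4.6832, 165.1000°)
turn_right(74.0°): centre at ρ to the right, rotate −74.0° → (-16.3957, -1.6617, 91.1000°)
go_straight(2.92): x += 2.92·cos θ, y += 2.92·sin θ → (-16.4518, 1.2578, 91.1000°)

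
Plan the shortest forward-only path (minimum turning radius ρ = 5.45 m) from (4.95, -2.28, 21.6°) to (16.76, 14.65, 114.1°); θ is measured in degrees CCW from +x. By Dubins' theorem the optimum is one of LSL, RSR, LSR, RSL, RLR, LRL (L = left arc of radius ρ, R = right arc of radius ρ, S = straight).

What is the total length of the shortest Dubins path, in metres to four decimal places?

21.8771 m

Let ψ = atan2(Δy, Δx) = atan2(16.93, 11.81) = 55.1012° be the start→goal bearing.
Normalize: d = |goal − start| / ρ = 20.642214/5.45 = 3.787562, α = (θ_start − ψ) mod 360° = 326.4988° = 5.698479 rad, β = (θ_goal − ψ) mod 360° = 58.9988° = 1.029723 rad.
Common terms: sin α = -0.551955, cos α = 0.833874, sin β = 0.857156, cos β = 0.515056, cos(α−β) = -0.043619, d² = 14.345627. Work in radians in the unit-radius frame; every candidate has L = ρ·(t + p + q).
LSL: p² = 2 + d² − 2cos(α−β) + 2d(sin α − sin β) = 5.758675; p = √p² = 2.399724; φ = atan2(cos β − cos α, d + sin α − sin β) = -0.133250 rad; t = (φ − α) mod 2π = 0.451456 rad, q = (β − φ) mod 2π = 1.162973 rad → L = 5.45·(0.451456 + 2.399724 + 1.162973) = 5.45·4.014153 = 21.877137 m
RSR: p² = 2 + d² − 2cos(α−β) + 2d(sin β − sin α) = 27.107058; p = √p² = 5.206444; φ = atan2(cos α − cos β, d − sin α + sin β) = 0.061274 rad; t = (α − φ) mod 2π = 5.637205 rad, q = (φ − β) mod 2π = 5.314736 rad → L = 5.45·(5.637205 + 5.206444 + 5.314736) = 5.45·16.158385 = 88.063198 m
LSR: p² = d² − 2 + 2cos(α−β) + 2d(sin α + sin β) = 14.570330; p = √p² = 3.817110; φ = atan2(−cos α − cos β, d + sin α + sin β) − atan2(−2, p) = 0.164252 rad; t = (φ − α) mod 2π = 0.748958 rad, q = (φ − β) mod 2π = 5.417714 rad → L = 5.45·(0.748958 + 3.817110 + 5.417714) = 5.45·9.983782 = 54.411613 m
RSL: p² = d² − 2 + 2cos(α−β) − 2d(sin α + sin β) = 9.946447; p = √p² = 3.153799; φ = atan2(cos α + cos β, d − sin α − sin β) − atan2(2, p) = -0.195593 rad; t = (α − φ) mod 2π = 5.894072 rad, q = (β − φ) mod 2π = 1.225316 rad → L = 5.45·(5.894072 + 3.153799 + 1.225316) = 5.45·10.273187 = 55.988867 m
RLR: c = (6 − d² + 2cos(α−β) + 2d(sin α − sin β))/8 = -2.388382, |c| > 1 → infeasible
LRL: c = (6 − d² + 2cos(α−β) − 2d(sin α − sin β))/8 = 0.280166; p = 2π − arccos c = 4.996356 rad; φ = atan2(cos β − cos α, d + sin α − sin β) = -0.133250 rad; t = (φ − α + p/2) mod 2π = 2.949634 rad, q = (β − α − t + p) mod 2π = 3.661151 rad → L = 5.45·(2.949634 + 4.996356 + 3.661151) = 5.45·11.607141 = 63.258917 m
Shortest: LSL with L = 21.877137 m ≈ 21.8771 m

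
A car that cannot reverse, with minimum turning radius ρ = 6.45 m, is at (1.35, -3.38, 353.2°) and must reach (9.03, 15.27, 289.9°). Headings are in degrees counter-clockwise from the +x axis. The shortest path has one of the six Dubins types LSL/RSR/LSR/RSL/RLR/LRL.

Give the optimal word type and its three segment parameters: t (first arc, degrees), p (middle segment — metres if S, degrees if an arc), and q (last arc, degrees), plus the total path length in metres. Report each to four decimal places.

LRL: t = 186.0287°, p = 262.3635°, q = 13.0348°, L = 51.9446 m

Let ψ = atan2(Δy, Δx) = atan2(18.65, 7.68) = 67.6183° be the start→goal bearing.
Normalize: d = |goal − start| / ρ = 20.169405/6.45 = 3.127040, α = (θ_start − ψ) mod 360° = 285.5817° = 4.984341 rad, β = (θ_goal − ψ) mod 360° = 222.2817° = 3.879547 rad.
Common terms: sin α = -0.963249, cos α = 0.268612, sin β = -0.672776, cos β = -0.739846, cos(α−β) = 0.449319, d² = 9.778376. Work in radians in the unit-radius frame; every candidate has L = ρ·(t + p + q).
LSL: p² = 2 + d² − 2cos(α−β) + 2d(sin α − sin β) = 9.063100; p = √p² = 3.010498; φ = atan2(cos β − cos α, d + sin α − sin β) = -0.341584 rad; t = (φ − α) mod 2π = 0.957260 rad, q = (β − φ) mod 2π = 4.221132 rad → L = 6.45·(0.957260 + 3.010498 + 4.221132) = 6.45·8.188890 = 52.818342 m
RSR: p² = 2 + d² − 2cos(α−β) + 2d(sin β − sin α) = 12.696376; p = √p² = 3.563197; φ = atan2(cos α − cos β, d − sin α + sin β) = 0.286942 rad; t = (α − φ) mod 2π = 4.697399 rad, q = (φ − β) mod 2π = 2.690580 rad → L = 6.45·(4.697399 + 3.563197 + 2.690580) = 6.45·10.951176 = 70.635087 m
LSR: p² = d² − 2 + 2cos(α−β) + 2d(sin α + sin β) = -1.554812 < 0 → infeasible
RSL: p² = d² − 2 + 2cos(α−β) − 2d(sin α + sin β) = 18.908841; p = √p² = 4.348430; φ = atan2(cos α + cos β, d − sin α − sin β) − atan2(2, p) = -0.529700 rad; t = (α − φ) mod 2π = 5.514041 rad, q = (β − φ) mod 2π = 4.409247 rad → L = 6.45·(5.514041 + 4.348430 + 4.409247) = 6.45·14.271718 = 92.052581 m
RLR: c = (6 − d² + 2cos(α−β) + 2d(sin α − sin β))/8 = -0.587047; p = 2π − arccos c = 4.084983 rad; φ = atan2(cos α − cos β, d − sin α + sin β) = 0.286942 rad; t = (α − φ + p/2) mod 2π = 0.456705 rad, q = (α − β − t + p) mod 2π = 4.733071 rad → L = 6.45·(0.456705 + 4.084983 + 4.733071) = 6.45·9.274759 = 59.822193 m
LRL: c = (6 − d² + 2cos(α−β) − 2d(sin α − sin β))/8 = -0.132888; p = 2π − arccos c = 4.579107 rad; φ = atan2(cos β − cos α, d + sin α − sin β) = -0.341584 rad; t = (φ − α + p/2) mod 2π = 3.246814 rad, q = (β − α − t + p) mod 2π = 0.227500 rad → L = 6.45·(3.246814 + 4.579107 + 0.227500) = 6.45·8.053421 = 51.944565 m
Shortest: LRL with L = 51.944565 m ≈ 51.9446 m
Convert LRL to answer units (arcs ×180/π): t = 3.246814·180/π = 186.0287°, p = 4.579107·180/π = 262.3635°, q = 0.227500·180/π = 13.0348°, L = 51.9446 m.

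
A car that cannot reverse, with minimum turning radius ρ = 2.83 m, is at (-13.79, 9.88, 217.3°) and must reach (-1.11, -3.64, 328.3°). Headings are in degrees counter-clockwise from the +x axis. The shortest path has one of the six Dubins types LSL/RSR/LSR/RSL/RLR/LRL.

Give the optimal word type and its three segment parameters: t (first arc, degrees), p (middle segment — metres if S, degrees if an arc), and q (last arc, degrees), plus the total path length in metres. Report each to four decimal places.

Let ψ = atan2(Δy, Δx) = atan2(-13.52, 12.68) = -46.8363° be the start→goal bearing.
Normalize: d = |goal − start| / ρ = 18.535717/2.83 = 6.549723, α = (θ_start − ψ) mod 360° = 264.1363° = 4.610049 rad, β = (θ_goal − ψ) mod 360° = 15.1363° = 0.264179 rad.
Common terms: sin α = -0.994768, cos α = -0.102162, sin β = 0.261117, cos β = 0.965307, cos(α−β) = -0.358368, d² = 42.898875. Work in radians in the unit-radius frame; every candidate has L = ρ·(t + p + q).
LSL: p² = 2 + d² − 2cos(α−β) + 2d(sin α − sin β) = 29.164219; p = √p² = 5.400391; φ = atan2(cos β − cos α, d + sin α − sin β) = 0.198975 rad; t = (φ − α) mod 2π = 1.872112 rad, q = (β − φ) mod 2π = 0.065203 rad → L = 2.83·(1.872112 + 5.400391 + 0.065203) = 2.83·7.337706 = 20.765708 m
RSR: p² = 2 + d² − 2cos(α−β) + 2d(sin β − sin α) = 62.067003; p = √p² = 7.878261; φ = atan2(cos α − cos β, d − sin α + sin β) = -0.135914 rad; t = (α − φ) mod 2π = 4.745962 rad, q = (φ − β) mod 2π = 5.883093 rad → L = 2.83·(4.745962 + 7.878261 + 5.883093) = 2.83·18.507317 = 52.375706 m
LSR: p² = d² − 2 + 2cos(α−β) + 2d(sin α + sin β) = 30.571716; p = √p² = 5.529170; φ = atan2(−cos α − cos β, d + sin α + sin β) − atan2(−2, p) = 0.199744 rad; t = (φ − α) mod 2π = 1.872881 rad, q = (φ − β) mod 2π = 6.218750 rad → L = 2.83·(1.872881 + 5.529170 + 6.218750) = 2.83·13.620801 = 38.546866 m
RSL: p² = d² − 2 + 2cos(α−β) − 2d(sin α + sin β) = 49.792562; p = √p² = 7.056385; φ = atan2(cos α + cos β, d − sin α − sin β) − atan2(2, p) = -0.158229 rad; t = (α − φ) mod 2π = 4.768278 rad, q = (β − φ) mod 2π = 0.422408 rad → L = 2.83·(4.768278 + 7.056385 + 0.422408) = 2.83·12.247070 = 34.659207 m
RLR: c = (6 − d² + 2cos(α−β) + 2d(sin α − sin β))/8 = -6.758375, |c| > 1 → infeasible
LRL: c = (6 − d² + 2cos(α−β) − 2d(sin α − sin β))/8 = -2.645527, |c| > 1 → infeasible
Shortest: LSL with L = 20.765708 m ≈ 20.7657 m
Convert LSL to answer units (arcs ×180/π): t = 1.872112·180/π = 107.2641°, p = ρ·p = 2.83·5.400391 = 15.2831 m, q = 0.065203·180/π = 3.7359°, L = 20.7657 m.

LSL: t = 107.2641°, p = 15.2831 m, q = 3.7359°, L = 20.7657 m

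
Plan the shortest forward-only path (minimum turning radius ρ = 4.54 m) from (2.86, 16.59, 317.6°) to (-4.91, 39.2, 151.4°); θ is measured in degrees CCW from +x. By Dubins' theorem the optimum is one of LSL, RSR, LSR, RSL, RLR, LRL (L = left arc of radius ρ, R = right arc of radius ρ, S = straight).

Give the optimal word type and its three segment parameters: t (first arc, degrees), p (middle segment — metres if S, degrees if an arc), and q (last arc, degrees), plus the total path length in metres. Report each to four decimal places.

LSL: t = 172.8166°, p = 20.0583 m, q = 20.9834°, L = 35.4146 m

Let ψ = atan2(Δy, Δx) = atan2(22.61, -7.77) = 108.9655° be the start→goal bearing.
Normalize: d = |goal − start| / ρ = 23.907844/4.54 = 5.266045, α = (θ_start − ψ) mod 360° = 208.6345° = 3.641360 rad, β = (θ_goal − ψ) mod 360° = 42.4345° = 0.740623 rad.
Common terms: sin α = -0.479221, cos α = -0.877694, sin β = 0.674748, cos β = 0.738049, cos(α−β) = -0.971134, d² = 27.731229. Work in radians in the unit-radius frame; every candidate has L = ρ·(t + p + q).
LSL: p² = 2 + d² − 2cos(α−β) + 2d(sin α − sin β) = 19.519795; p = √p² = 4.418121; φ = atan2(cos β − cos α, d + sin α − sin β) = 0.374394 rad; t = (φ − α) mod 2π = 3.016219 rad, q = (β − φ) mod 2π = 0.366229 rad → L = 4.54·(3.016219 + 4.418121 + 0.366229) = 4.54·7.800569 = 35.414585 m
RSR: p² = 2 + d² − 2cos(α−β) + 2d(sin β − sin α) = 43.827200; p = √p² = 6.620211; φ = atan2(cos α − cos β, d − sin α + sin β) = -0.246552 rad; t = (α − φ) mod 2π = 3.887912 rad, q = (φ − β) mod 2π = 5.296010 rad → L = 4.54·(3.887912 + 6.620211 + 5.296010) = 4.54·15.804134 = 71.750768 m
LSR: p² = d² − 2 + 2cos(α−β) + 2d(sin α + sin β) = 25.848262; p = √p² = 5.084119; φ = atan2(−cos α − cos β, d + sin α + sin β) − atan2(−2, p) = 0.400351 rad; t = (φ − α) mod 2π = 3.042177 rad, q = (φ − β) mod 2π = 5.942914 rad → L = 4.54·(3.042177 + 5.084119 + 5.942914) = 4.54·14.069209 = 63.874210 m
RSL: p² = d² − 2 + 2cos(α−β) − 2d(sin α + sin β) = 21.729659; p = √p² = 4.661508; φ = atan2(cos α + cos β, d − sin α − sin β) − atan2(2, p) = -0.432826 rad; t = (α − φ) mod 2π = 4.074186 rad, q = (β − φ) mod 2π = 1.173449 rad → L = 4.54·(4.074186 + 4.661508 + 1.173449) = 4.54·9.909143 = 44.987509 m
RLR: c = (6 − d² + 2cos(α−β) + 2d(sin α − sin β))/8 = -4.478400, |c| > 1 → infeasible
LRL: c = (6 − d² + 2cos(α−β) − 2d(sin α − sin β))/8 = -1.439974, |c| > 1 → infeasible
Shortest: LSL with L = 35.414585 m ≈ 35.4146 m
Convert LSL to answer units (arcs ×180/π): t = 3.016219·180/π = 172.8166°, p = ρ·p = 4.54·4.418121 = 20.0583 m, q = 0.366229·180/π = 20.9834°, L = 35.4146 m.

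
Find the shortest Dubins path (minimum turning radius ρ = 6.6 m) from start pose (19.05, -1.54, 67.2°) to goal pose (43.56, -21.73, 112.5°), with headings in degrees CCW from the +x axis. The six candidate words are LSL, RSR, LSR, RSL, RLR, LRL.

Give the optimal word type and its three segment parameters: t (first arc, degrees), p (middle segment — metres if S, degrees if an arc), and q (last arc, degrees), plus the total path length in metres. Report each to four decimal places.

RSL: t = 159.7127°, p = 19.5982 m, q = 205.0127°, L = 61.6116 m

Let ψ = atan2(Δy, Δx) = atan2(-20.19, 24.51) = -39.4798° be the start→goal bearing.
Normalize: d = |goal − start| / ρ = 31.754940/6.6 = 4.811355, α = (θ_start − ψ) mod 360° = 106.6798° = 1.861914 rad, β = (θ_goal − ψ) mod 360° = 151.9798° = 2.652548 rad.
Common terms: sin α = 0.957924, cos α = -0.287023, sin β = 0.469782, cos β = -0.882782, cos(α−β) = 0.703395, d² = 23.149132. Work in radians in the unit-radius frame; every candidate has L = ρ·(t + p + q).
LSL: p² = 2 + d² − 2cos(α−β) + 2d(sin α − sin β) = 28.439584; p = √p² = 5.332878; φ = atan2(cos β − cos α, d + sin α − sin β) = -0.111948 rad; t = (φ − α) mod 2π = 4.309323 rad, q = (β − φ) mod 2π = 2.764497 rad → L = 6.6·(4.309323 + 5.332878 + 2.764497) = 6.6·12.406697 = 81.884201 m
RSR: p² = 2 + d² − 2cos(α−β) + 2d(sin β − sin α) = 19.045101; p = √p² = 4.364069; φ = atan2(cos α − cos β, d − sin α + sin β) = 0.136942 rad; t = (α − φ) mod 2π = 1.724972 rad, q = (φ − β) mod 2π = 3.767579 rad → L = 6.6·(1.724972 + 4.364069 + 3.767579) = 6.6·9.856621 = 65.053695 m
LSR: p² = d² − 2 + 2cos(α−β) + 2d(sin α + sin β) = 36.294320; p = √p² = 6.024477; φ = atan2(−cos α − cos β, d + sin α + sin β) − atan2(−2, p) = 0.505876 rad; t = (φ − α) mod 2π = 4.927147 rad, q = (φ − β) mod 2π = 4.136513 rad → L = 6.6·(4.927147 + 6.024477 + 4.136513) = 6.6·15.088137 = 99.581705 m
RSL: p² = d² − 2 + 2cos(α−β) − 2d(sin α + sin β) = 8.817523; p = √p² = 2.969431; φ = atan2(cos α + cos β, d − sin α − sin β) − atan2(2, p) = -0.925598 rad; t = (α − φ) mod 2π = 2.787513 rad, q = (β − φ) mod 2π = 3.578147 rad → L = 6.6·(2.787513 + 2.969431 + 3.578147) = 6.6·9.335091 = 61.611602 m
RLR: c = (6 − d² + 2cos(α−β) + 2d(sin α − sin β))/8 = -1.380638, |c| > 1 → infeasible
LRL: c = (6 − d² + 2cos(α−β) − 2d(sin α − sin β))/8 = -2.554948, |c| > 1 → infeasible
Shortest: RSL with L = 61.611602 m ≈ 61.6116 m
Convert RSL to answer units (arcs ×180/π): t = 2.787513·180/π = 159.7127°, p = ρ·p = 6.6·2.969431 = 19.5982 m, q = 3.578147·180/π = 205.0127°, L = 61.6116 m.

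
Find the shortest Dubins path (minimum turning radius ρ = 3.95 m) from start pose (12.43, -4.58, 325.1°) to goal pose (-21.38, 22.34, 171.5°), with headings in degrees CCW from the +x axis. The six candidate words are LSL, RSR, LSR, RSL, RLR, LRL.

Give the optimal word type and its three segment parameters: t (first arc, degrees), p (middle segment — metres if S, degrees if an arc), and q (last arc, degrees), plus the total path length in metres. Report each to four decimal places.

Let ψ = atan2(Δy, Δx) = atan2(26.92, -33.81) = 141.4727° be the start→goal bearing.
Normalize: d = |goal − start| / ρ = 43.218081/3.95 = 10.941286, α = (θ_start − ψ) mod 360° = 183.6273° = 3.204901 rad, β = (θ_goal − ψ) mod 360° = 30.0273° = 0.524075 rad.
Common terms: sin α = -0.063266, cos α = -0.997997, sin β = 0.500413, cos β = 0.865787, cos(α−β) = -0.895712, d² = 119.711745. Work in radians in the unit-radius frame; every candidate has L = ρ·(t + p + q).
LSL: p² = 2 + d² − 2cos(α−β) + 2d(sin α − sin β) = 111.168431; p = √p² = 10.543644; φ = atan2(cos β − cos α, d + sin α − sin β) = 0.177702 rad; t = (φ − α) mod 2π = 3.255987 rad, q = (β − φ) mod 2π = 0.346373 rad → L = 3.95·(3.255987 + 10.543644 + 0.346373) = 3.95·14.146004 = 55.876714 m
RSR: p² = 2 + d² − 2cos(α−β) + 2d(sin β − sin α) = 135.837906; p = √p² = 11.654952; φ = atan2(cos α − cos β, d − sin α + sin β) = -0.160603 rad; t = (α − φ) mod 2π = 3.365504 rad, q = (φ − β) mod 2π = 5.598507 rad → L = 3.95·(3.365504 + 11.654952 + 5.598507) = 3.95·20.618963 = 81.444904 m
LSR: p² = d² − 2 + 2cos(α−β) + 2d(sin α + sin β) = 125.486212; p = √p² = 11.202063; φ = atan2(−cos α − cos β, d + sin α + sin β) − atan2(−2, p) = 0.188296 rad; t = (φ − α) mod 2π = 3.266580 rad, q = (φ − β) mod 2π = 5.947406 rad → L = 3.95·(3.266580 + 11.202063 + 5.947406) = 3.95·20.416049 = 80.643393 m
RSL: p² = d² − 2 + 2cos(α−β) − 2d(sin α + sin β) = 106.354431; p = √p² = 10.312828; φ = atan2(cos α + cos β, d − sin α − sin β) − atan2(2, p) = -0.204141 rad; t = (α − φ) mod 2π = 3.409042 rad, q = (β − φ) mod 2π = 0.728216 rad → L = 3.95·(3.409042 + 10.312828 + 0.728216) = 3.95·14.450087 = 57.077843 m
RLR: c = (6 − d² + 2cos(α−β) + 2d(sin α − sin β))/8 = -15.979738, |c| > 1 → infeasible
LRL: c = (6 − d² + 2cos(α−β) − 2d(sin α − sin β))/8 = -12.896054, |c| > 1 → infeasible
Shortest: LSL with L = 55.876714 m ≈ 55.8767 m
Convert LSL to answer units (arcs ×180/π): t = 3.255987·180/π = 186.5543°, p = ρ·p = 3.95·10.543644 = 41.6474 m, q = 0.346373·180/π = 19.8457°, L = 55.8767 m.

LSL: t = 186.5543°, p = 41.6474 m, q = 19.8457°, L = 55.8767 m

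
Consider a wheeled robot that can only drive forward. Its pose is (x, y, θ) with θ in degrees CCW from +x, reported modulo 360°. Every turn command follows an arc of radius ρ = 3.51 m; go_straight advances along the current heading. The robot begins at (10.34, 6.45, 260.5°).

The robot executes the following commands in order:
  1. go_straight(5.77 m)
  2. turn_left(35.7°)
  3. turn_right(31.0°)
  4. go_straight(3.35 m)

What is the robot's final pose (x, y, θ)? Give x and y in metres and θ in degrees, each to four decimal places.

set_pose: (x, y, θ) = (10.3400, 6.4500, 260.5000°), ρ = 3.51
go_straight(5.77): x += 5.77·cos θ, y += 5.77·sin θ → (9.3877, 0.7591, 260.5000°)
turn_left(35.7°): centre at ρ to the left, rotate +35.7° → (9.7002, -1.3699, 296.2000°)
turn_right(31.0°): centre at ρ to the right, rotate −31.0° → (10.0485, -3.2133, 265.2000°)
go_straight(3.35): x += 3.35·cos θ, y += 3.35·sin θ → (9.7682, -6.5515, 265.2000°)

(9.7682, -6.5515, 265.2000°)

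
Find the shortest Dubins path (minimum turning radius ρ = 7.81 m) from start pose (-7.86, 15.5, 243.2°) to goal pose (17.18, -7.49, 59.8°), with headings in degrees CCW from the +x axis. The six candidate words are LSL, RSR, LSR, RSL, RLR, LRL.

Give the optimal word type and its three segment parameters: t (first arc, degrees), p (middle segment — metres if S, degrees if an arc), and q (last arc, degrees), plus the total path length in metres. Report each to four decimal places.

Let ψ = atan2(Δy, Δx) = atan2(-22.99, 25.04) = -42.5560° be the start→goal bearing.
Normalize: d = |goal − start| / ρ = 33.993260/7.81 = 4.352530, α = (θ_start − ψ) mod 360° = 285.7560° = 4.987383 rad, β = (θ_goal − ψ) mod 360° = 102.3560° = 1.786449 rad.
Common terms: sin α = -0.962427, cos α = 0.271541, sin β = 0.976837, cos β = -0.213985, cos(α−β) = -0.998240, d² = 18.944518. Work in radians in the unit-radius frame; every candidate has L = ρ·(t + p + q).
LSL: p² = 2 + d² − 2cos(α−β) + 2d(sin α − sin β) = 6.059591; p = √p² = 2.461624; φ = atan2(cos β − cos α, d + sin α − sin β) = -0.198540 rad; t = (φ − α) mod 2π = 1.097262 rad, q = (β − φ) mod 2π = 1.984989 rad → L = 7.81·(1.097262 + 2.461624 + 1.984989) = 7.81·5.543875 = 43.297664 m
RSR: p² = 2 + d² − 2cos(α−β) + 2d(sin β − sin α) = 39.822404; p = √p² = 6.310500; φ = atan2(cos α − cos β, d − sin α + sin β) = 0.077016 rad; t = (α − φ) mod 2π = 4.910368 rad, q = (φ − β) mod 2π = 4.573752 rad → L = 7.81·(4.910368 + 6.310500 + 4.573752) = 7.81·15.794619 = 123.355972 m
LSR: p² = d² − 2 + 2cos(α−β) + 2d(sin α + sin β) = 15.073479; p = √p² = 3.882458; φ = atan2(−cos α − cos β, d + sin α + sin β) − atan2(−2, p) = 0.462505 rad; t = (φ − α) mod 2π = 1.758307 rad, q = (φ − β) mod 2π = 4.959241 rad → L = 7.81·(1.758307 + 3.882458 + 4.959241) = 7.81·10.600006 = 82.786048 m
RSL: p² = d² − 2 + 2cos(α−β) − 2d(sin α + sin β) = 14.822597; p = √p² = 3.850013; φ = atan2(cos α + cos β, d − sin α − sin β) − atan2(2, p) = -0.465842 rad; t = (α − φ) mod 2π = 5.453225 rad, q = (β − φ) mod 2π = 2.252292 rad → L = 7.81·(5.453225 + 3.850013 + 2.252292) = 7.81·11.555530 = 90.248686 m
RLR: c = (6 − d² + 2cos(α−β) + 2d(sin α − sin β))/8 = -3.977801, |c| > 1 → infeasible
LRL: c = (6 − d² + 2cos(α−β) − 2d(sin α − sin β))/8 = 0.242551; p = 2π − arccos c = 4.957384 rad; φ = atan2(cos β − cos α, d + sin α − sin β) = -0.198540 rad; t = (φ − α + p/2) mod 2π = 3.575954 rad, q = (β − α − t + p) mod 2π = 4.463681 rad → L = 7.81·(3.575954 + 4.957384 + 4.463681) = 7.81·12.997019 = 101.506717 m
Shortest: LSL with L = 43.297664 m ≈ 43.2977 m
Convert LSL to answer units (arcs ×180/π): t = 1.097262·180/π = 62.8685°, p = ρ·p = 7.81·2.461624 = 19.2253 m, q = 1.984989·180/π = 113.7315°, L = 43.2977 m.

LSL: t = 62.8685°, p = 19.2253 m, q = 113.7315°, L = 43.2977 m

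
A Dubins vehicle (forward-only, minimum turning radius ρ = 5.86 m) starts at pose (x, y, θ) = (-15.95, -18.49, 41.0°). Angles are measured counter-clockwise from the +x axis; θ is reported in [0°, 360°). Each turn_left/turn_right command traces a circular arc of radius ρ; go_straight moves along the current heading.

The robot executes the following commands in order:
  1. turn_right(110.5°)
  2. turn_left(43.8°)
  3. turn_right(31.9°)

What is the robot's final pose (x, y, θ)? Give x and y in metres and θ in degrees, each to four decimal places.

set_pose: (x, y, θ) = (-15.9500, -18.4900, 41.0000°), ρ = 5.86
turn_right(110.5°): centre at ρ to the right, rotate −110.5° → (-6.6166, -20.8604, -69.5000° ≡ 290.5000°)
turn_left(43.8°): centre at ρ to the left, rotate +43.8° → (-3.6689, -24.0885, 334.3000°)
turn_right(31.9°): centre at ρ to the right, rotate −31.9° → (-1.2624, -26.2288, 302.4000°)

(-1.2624, -26.2288, 302.4000°)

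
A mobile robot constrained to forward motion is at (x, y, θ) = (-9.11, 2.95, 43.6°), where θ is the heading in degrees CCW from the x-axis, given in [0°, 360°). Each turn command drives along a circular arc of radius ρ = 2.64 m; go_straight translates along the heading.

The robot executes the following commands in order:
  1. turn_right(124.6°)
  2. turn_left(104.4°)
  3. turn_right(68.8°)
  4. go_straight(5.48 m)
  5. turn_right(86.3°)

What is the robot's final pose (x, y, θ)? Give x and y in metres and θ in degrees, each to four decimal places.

(5.8415, -8.6397, 228.3000°)

set_pose: (x, y, θ) = (-9.1100, 2.9500, 43.6000°), ρ = 2.64
turn_right(124.6°): centre at ρ to the right, rotate −124.6° → (-4.6819, 1.4512, -81.0000° ≡ 279.0000°)
turn_left(104.4°): centre at ρ to the left, rotate +104.4° → (-1.0259, -0.5587, 383.4000° ≡ 23.4000°)
turn_right(68.8°): centre at ρ to the right, rotate −68.8° → (1.9023, -1.1279, -45.4000° ≡ 314.6000°)
go_straight(5.48): x += 5.48·cos θ, y += 5.48·sin θ → (5.7501, -5.0298, 314.6000°)
turn_right(86.3°): centre at ρ to the right, rotate −86.3° → (5.8415, -8.6397, 228.3000°)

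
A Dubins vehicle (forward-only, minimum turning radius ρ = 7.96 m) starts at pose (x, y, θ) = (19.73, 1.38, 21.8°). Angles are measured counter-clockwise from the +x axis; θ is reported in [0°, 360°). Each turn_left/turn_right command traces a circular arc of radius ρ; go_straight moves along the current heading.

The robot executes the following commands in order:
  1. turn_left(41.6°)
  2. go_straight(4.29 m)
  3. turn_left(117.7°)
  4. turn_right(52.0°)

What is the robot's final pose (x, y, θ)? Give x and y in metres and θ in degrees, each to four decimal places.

set_pose: (x, y, θ) = (19.7300, 1.3800, 21.8000°), ρ = 7.96
turn_left(41.6°): centre at ρ to the left, rotate +41.6° → (23.8914, 5.2066, 63.4000°)
go_straight(4.29): x += 4.29·cos θ, y += 4.29·sin θ → (25.8123, 9.0425, 63.4000°)
turn_left(117.7°): centre at ρ to the left, rotate +117.7° → (18.5420, 20.5652, 181.1000°)
turn_right(52.0°): centre at ρ to the right, rotate −52.0° → (12.2118, 23.5036, 129.1000°)

(12.2118, 23.5036, 129.1000°)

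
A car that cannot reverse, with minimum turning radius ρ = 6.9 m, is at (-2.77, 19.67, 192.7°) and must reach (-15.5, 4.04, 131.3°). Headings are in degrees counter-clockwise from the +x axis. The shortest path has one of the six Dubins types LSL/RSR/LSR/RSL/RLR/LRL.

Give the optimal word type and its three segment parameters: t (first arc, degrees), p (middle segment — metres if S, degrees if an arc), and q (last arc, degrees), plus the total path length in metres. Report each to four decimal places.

Let ψ = atan2(Δy, Δx) = atan2(-15.63, -12.73) = -129.1614° be the start→goal bearing.
Normalize: d = |goal − start| / ρ = 20.158120/6.9 = 2.921467, α = (θ_start − ψ) mod 360° = 321.8614° = 5.617541 rad, β = (θ_goal − ψ) mod 360° = 260.4614° = 4.545909 rad.
Common terms: sin α = -0.617566, cos α = 0.786519, sin β = -0.986174, cos β = -0.165712, cos(α−β) = 0.478692, d² = 8.534967. Work in radians in the unit-radius frame; every candidate has L = ρ·(t + p + q).
LSL: p² = 2 + d² − 2cos(α−β) + 2d(sin α − sin β) = 11.731339; p = √p² = 3.425104; φ = atan2(cos β − cos α, d + sin α − sin β) = -0.281727 rad; t = (φ − α) mod 2π = 0.383917 rad, q = (β − φ) mod 2π = 4.827637 rad → L = 6.9·(0.383917 + 3.425104 + 4.827637) = 6.9·8.636657 = 59.592936 m
RSR: p² = 2 + d² − 2cos(α−β) + 2d(sin β − sin α) = 7.423828; p = √p² = 2.724670; φ = atan2(cos α − cos β, d − sin α + sin β) = 0.357021 rad; t = (α − φ) mod 2π = 5.260520 rad, q = (φ − β) mod 2π = 2.094297 rad → L = 6.9·(5.260520 + 2.724670 + 2.094297) = 6.9·10.079488 = 69.548466 m
LSR: p² = d² − 2 + 2cos(α−β) + 2d(sin α + sin β) = -1.878194 < 0 → infeasible
RSL: p² = d² − 2 + 2cos(α−β) − 2d(sin α + sin β) = 16.862896; p = √p² = 4.106446; φ = atan2(cos α + cos β, d − sin α − sin β) − atan2(2, p) = -0.316888 rad; t = (α − φ) mod 2π = 5.934429 rad, q = (β − φ) mod 2π = 4.862797 rad → L = 6.9·(5.934429 + 4.106446 + 4.862797) = 6.9·14.903672 = 102.835334 m
RLR: c = (6 − d² + 2cos(α−β) + 2d(sin α − sin β))/8 = 0.072021; p = 2π − arccos c = 4.784473 rad; φ = atan2(cos α − cos β, d − sin α + sin β) = 0.357021 rad; t = (α − φ + p/2) mod 2π = 1.369571 rad, q = (α − β − t + p) mod 2π = 4.486534 rad → L = 6.9·(1.369571 + 4.784473 + 4.486534) = 6.9·10.640578 = 73.419987 m
LRL: c = (6 − d² + 2cos(α−β) − 2d(sin α − sin β))/8 = -0.466417; p = 2π − arccos c = 4.227153 rad; φ = atan2(cos β − cos α, d + sin α − sin β) = -0.281727 rad; t = (φ − α + p/2) mod 2π = 2.497493 rad, q = (β − α − t + p) mod 2π = 0.658028 rad → L = 6.9·(2.497493 + 4.227153 + 0.658028) = 6.9·7.382673 = 50.940445 m
Shortest: LRL with L = 50.940445 m ≈ 50.9404 m
Convert LRL to answer units (arcs ×180/π): t = 2.497493·180/π = 143.0958°, p = 4.227153·180/π = 242.1980°, q = 0.658028·180/π = 37.7022°, L = 50.9404 m.

LRL: t = 143.0958°, p = 242.1980°, q = 37.7022°, L = 50.9404 m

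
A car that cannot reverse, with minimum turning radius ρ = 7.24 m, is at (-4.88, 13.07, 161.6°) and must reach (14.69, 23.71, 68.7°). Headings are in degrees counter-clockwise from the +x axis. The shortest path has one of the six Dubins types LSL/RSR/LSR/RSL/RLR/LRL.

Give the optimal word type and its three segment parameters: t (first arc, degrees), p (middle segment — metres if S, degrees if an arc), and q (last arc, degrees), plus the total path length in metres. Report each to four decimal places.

Let ψ = atan2(Δy, Δx) = atan2(10.64, 19.57) = 28.5325° be the start→goal bearing.
Normalize: d = |goal − start| / ρ = 22.275424/7.24 = 3.076716, α = (θ_start − ψ) mod 360° = 133.0675° = 2.322467 rad, β = (θ_goal − ψ) mod 360° = 40.1675° = 0.701056 rad.
Common terms: sin α = 0.730549, cos α = -0.682860, sin β = 0.645025, cos β = 0.764162, cos(α−β) = -0.050593, d² = 9.466181. Work in radians in the unit-radius frame; every candidate has L = ρ·(t + p + q).
LSL: p² = 2 + d² − 2cos(α−β) + 2d(sin α − sin β) = 12.093635; p = √p² = 3.477590; φ = atan2(cos β − cos α, d + sin α − sin β) = 0.429151 rad; t = (φ − α) mod 2π = 4.389869 rad, q = (β − φ) mod 2π = 0.271905 rad → L = 7.24·(4.389869 + 3.477590 + 0.271905) = 7.24·8.139365 = 58.929001 m
RSR: p² = 2 + d² − 2cos(α−β) + 2d(sin β − sin α) = 11.041100; p = √p² = 3.322815; φ = atan2(cos α − cos β, d − sin α + sin β) = -0.450572 rad; t = (α − φ) mod 2π = 2.773039 rad, q = (φ − β) mod 2π = 5.131557 rad → L = 7.24·(2.773039 + 3.322815 + 5.131557) = 7.24·11.227411 = 81.286457 m
LSR: p² = d² − 2 + 2cos(α−β) + 2d(sin α + sin β) = 15.829497; p = √p² = 3.978630; φ = atan2(−cos α − cos β, d + sin α + sin β) − atan2(−2, p) = 0.447535 rad; t = (φ − α) mod 2π = 4.408254 rad, q = (φ − β) mod 2π = 6.029665 rad → L = 7.24·(4.408254 + 3.978630 + 6.029665) = 7.24·14.416548 = 104.375810 m
RSL: p² = d² − 2 + 2cos(α−β) − 2d(sin α + sin β) = -1.099507 < 0 → infeasible
RLR: c = (6 − d² + 2cos(α−β) + 2d(sin α − sin β))/8 = -0.380137; p = 2π − arccos c = 4.322444 rad; φ = atan2(cos α − cos β, d − sin α + sin β) = -0.450572 rad; t = (α − φ + p/2) mod 2π = 4.934261 rad, q = (α − β − t + p) mod 2π = 1.009594 rad → L = 7.24·(4.934261 + 4.322444 + 1.009594) = 7.24·10.266299 = 74.328005 m
LRL: c = (6 − d² + 2cos(α−β) − 2d(sin α − sin β))/8 = -0.511704; p = 2π − arccos c = 4.175222 rad; φ = atan2(cos β − cos α, d + sin α − sin β) = 0.429151 rad; t = (φ − α + p/2) mod 2π = 0.194295 rad, q = (β − α − t + p) mod 2π = 2.359516 rad → L = 7.24·(0.194295 + 4.175222 + 2.359516) = 7.24·6.729032 = 48.718195 m
Shortest: LRL with L = 48.718195 m ≈ 48.7182 m
Convert LRL to answer units (arcs ×180/π): t = 0.194295·180/π = 11.1323°, p = 4.175222·180/π = 239.2226°, q = 2.359516·180/π = 135.1903°, L = 48.7182 m.

LRL: t = 11.1323°, p = 239.2226°, q = 135.1903°, L = 48.7182 m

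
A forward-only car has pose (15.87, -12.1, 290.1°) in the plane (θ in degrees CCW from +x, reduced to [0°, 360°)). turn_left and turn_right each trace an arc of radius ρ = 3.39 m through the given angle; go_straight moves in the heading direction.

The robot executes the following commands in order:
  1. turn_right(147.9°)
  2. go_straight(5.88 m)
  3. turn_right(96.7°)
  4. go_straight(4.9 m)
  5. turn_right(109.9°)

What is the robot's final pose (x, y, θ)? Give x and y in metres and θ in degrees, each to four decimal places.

(14.5320, -4.7014, 295.6000°)

set_pose: (x, y, θ) = (15.8700, -12.1000, 290.1000°), ρ = 3.39
turn_right(147.9°): centre at ρ to the right, rotate −147.9° → (10.6087, -15.9436, 142.2000°)
go_straight(5.88): x += 5.88·cos θ, y += 5.88·sin θ → (5.9626, -12.3397, 142.2000°)
turn_right(96.7°): centre at ρ to the right, rotate −96.7° → (5.6224, -7.2850, 45.5000°)
go_straight(4.9): x += 4.9·cos θ, y += 4.9·sin θ → (9.0569, -3.7901, 45.5000°)
turn_right(109.9°): centre at ρ to the right, rotate −109.9° → (14.5320, -4.7014, -64.4000° ≡ 295.6000°)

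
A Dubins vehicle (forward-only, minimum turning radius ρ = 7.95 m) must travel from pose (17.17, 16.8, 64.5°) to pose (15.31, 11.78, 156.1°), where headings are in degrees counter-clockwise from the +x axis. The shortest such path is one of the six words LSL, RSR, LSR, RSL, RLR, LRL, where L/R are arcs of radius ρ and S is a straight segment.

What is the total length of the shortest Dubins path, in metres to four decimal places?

46.0685 m

Let ψ = atan2(Δy, Δx) = atan2(-5.02, -1.86) = -110.3306° be the start→goal bearing.
Normalize: d = |goal − start| / ρ = 5.353504/7.95 = 0.673397, α = (θ_start − ψ) mod 360° = 174.8306° = 3.051369 rad, β = (θ_goal − ψ) mod 360° = 266.4306° = 4.650091 rad.
Common terms: sin α = 0.090101, cos α = -0.995933, sin β = -0.998060, cos β = -0.062258, cos(α−β) = -0.027922, d² = 0.453463. Work in radians in the unit-radius frame; every candidate has L = ρ·(t + p + q).
LSL: p² = 2 + d² − 2cos(α−β) + 2d(sin α − sin β) = 3.974835; p = √p² = 1.993699; φ = atan2(cos β − cos α, d + sin α − sin β) = 0.487380 rad; t = (φ − α) mod 2π = 3.719196 rad, q = (β − φ) mod 2π = 4.162710 rad → L = 7.95·(3.719196 + 1.993699 + 4.162710) = 7.95·9.875606 = 78.511065 m
RSR: p² = 2 + d² − 2cos(α−β) + 2d(sin β − sin α) = 1.043778; p = √p² = 1.021655; φ = atan2(cos α − cos β, d − sin α + sin β) = -1.988840 rad; t = (α − φ) mod 2π = 5.040209 rad, q = (φ − β) mod 2π = 5.927440 rad → L = 7.95·(5.040209 + 1.021655 + 5.927440) = 7.95·11.989304 = 95.314963 m
LSR: p² = d² − 2 + 2cos(α−β) + 2d(sin α + sin β) = -2.825213 < 0 → infeasible
RSL: p² = d² − 2 + 2cos(α−β) − 2d(sin α + sin β) = -0.379547 < 0 → infeasible
RLR: c = (6 − d² + 2cos(α−β) + 2d(sin α − sin β))/8 = 0.869528; p = 2π − arccos c = 5.766634 rad; φ = atan2(cos α − cos β, d − sin α + sin β) = -1.988840 rad; t = (α − φ + p/2) mod 2π = 1.640341 rad, q = (α − β − t + p) mod 2π = 2.527572 rad → L = 7.95·(1.640341 + 5.766634 + 2.527572) = 7.95·9.934547 = 78.979649 m
LRL: c = (6 − d² + 2cos(α−β) − 2d(sin α − sin β))/8 = 0.503146; p = 2π − arccos c = 5.239624 rad; φ = atan2(cos β − cos α, d + sin α − sin β) = 0.487380 rad; t = (φ − α + p/2) mod 2π = 0.055823 rad, q = (β − α − t + p) mod 2π = 0.499337 rad → L = 7.95·(0.055823 + 5.239624 + 0.499337) = 7.95·5.794784 = 46.068533 m
Shortest: LRL with L = 46.068533 m ≈ 46.0685 m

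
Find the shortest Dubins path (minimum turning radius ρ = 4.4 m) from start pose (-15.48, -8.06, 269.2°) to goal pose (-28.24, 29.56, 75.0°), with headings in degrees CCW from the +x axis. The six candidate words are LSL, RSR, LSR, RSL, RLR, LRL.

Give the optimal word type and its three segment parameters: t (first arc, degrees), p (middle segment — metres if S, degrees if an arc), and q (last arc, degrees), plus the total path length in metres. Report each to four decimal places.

RSR: t = 172.7608°, p = 36.6510 m, q = 21.4392°, L = 51.5645 m

Let ψ = atan2(Δy, Δx) = atan2(37.62, -12.76) = 108.7360° be the start→goal bearing.
Normalize: d = |goal − start| / ρ = 39.725080/4.4 = 9.028427, α = (θ_start − ψ) mod 360° = 160.4640° = 2.800626 rad, β = (θ_goal − ψ) mod 360° = 326.2640° = 5.694381 rad.
Common terms: sin α = 0.334399, cos α = -0.942432, sin β = -0.555367, cos β = 0.831606, cos(α−β) = -0.969445, d² = 81.512500. Work in radians in the unit-radius frame; every candidate has L = ρ·(t + p + q).
LSL: p² = 2 + d² − 2cos(α−β) + 2d(sin α − sin β) = 101.517754; p = √p² = 10.075602; φ = atan2(cos β − cos α, d + sin α − sin β) = 0.176995 rad; t = (φ − α) mod 2π = 3.659555 rad, q = (β − φ) mod 2π = 5.517386 rad → L = 4.4·(3.659555 + 10.075602 + 5.517386) = 4.4·19.252543 = 84.711190 m
RSR: p² = 2 + d² − 2cos(α−β) + 2d(sin β − sin α) = 69.385027; p = √p² = 8.329768; φ = atan2(cos α − cos β, d − sin α + sin β) = -0.214619 rad; t = (α − φ) mod 2π = 3.015245 rad, q = (φ − β) mod 2π = 0.374184 rad → L = 4.4·(3.015245 + 8.329768 + 0.374184) = 4.4·11.719197 = 51.564467 m
LSR: p² = d² − 2 + 2cos(α−β) + 2d(sin α + sin β) = 73.583622; p = √p² = 8.578090; φ = atan2(−cos α − cos β, d + sin α + sin β) − atan2(−2, p) = 0.241643 rad; t = (φ − α) mod 2π = 3.724202 rad, q = (φ − β) mod 2π = 0.830446 rad → L = 4.4·(3.724202 + 8.578090 + 0.830446) = 4.4·13.132738 = 57.784049 m
RSL: p² = d² − 2 + 2cos(α−β) − 2d(sin α + sin β) = 81.563597; p = √p² = 9.031257; φ = atan2(cos α + cos β, d − sin α − sin β) − atan2(2, p) = -0.229917 rad; t = (α − φ) mod 2π = 3.030543 rad, q = (β − φ) mod 2π = 5.924299 rad → L = 4.4·(3.030543 + 9.031257 + 5.924299) = 4.4·17.986098 = 79.138833 m
RLR: c = (6 − d² + 2cos(α−β) + 2d(sin α − sin β))/8 = -7.673128, |c| > 1 → infeasible
LRL: c = (6 − d² + 2cos(α−β) − 2d(sin α − sin β))/8 = -11.689719, |c| > 1 → infeasible
Shortest: RSR with L = 51.564467 m ≈ 51.5645 m
Convert RSR to answer units (arcs ×180/π): t = 3.015245·180/π = 172.7608°, p = ρ·p = 4.4·8.329768 = 36.6510 m, q = 0.374184·180/π = 21.4392°, L = 51.5645 m.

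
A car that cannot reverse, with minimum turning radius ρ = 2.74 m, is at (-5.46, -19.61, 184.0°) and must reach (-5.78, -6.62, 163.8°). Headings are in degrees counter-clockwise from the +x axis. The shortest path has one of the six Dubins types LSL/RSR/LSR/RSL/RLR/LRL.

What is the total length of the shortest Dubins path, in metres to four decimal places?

17.1186 m

Let ψ = atan2(Δy, Δx) = atan2(12.99, -0.32) = 91.4112° be the start→goal bearing.
Normalize: d = |goal − start| / ρ = 12.993941/2.74 = 4.742314, α = (θ_start − ψ) mod 360° = 92.5888° = 1.615980 rad, β = (θ_goal − ψ) mod 360° = 72.3888° = 1.263424 rad.
Common terms: sin α = 0.998979, cos α = -0.045168, sin β = 0.953132, cos β = 0.302556, cos(α−β) = 0.938493, d² = 22.489544. Work in radians in the unit-radius frame; every candidate has L = ρ·(t + p + q).
LSL: p² = 2 + d² − 2cos(α−β) + 2d(sin α − sin β) = 23.047406; p = √p² = 4.800771; φ = atan2(cos β − cos α, d + sin α − sin β) = 0.072494 rad; t = (φ − α) mod 2π = 4.739699 rad, q = (β − φ) mod 2π = 1.190929 rad → L = 2.74·(4.739699 + 4.800771 + 1.190929) = 2.74·10.731400 = 29.404036 m
RSR: p² = 2 + d² − 2cos(α−β) + 2d(sin β − sin α) = 22.177710; p = √p² = 4.709322; φ = atan2(cos α − cos β, d − sin α + sin β) = -0.073905 rad; t = (α − φ) mod 2π = 1.689885 rad, q = (φ − β) mod 2π = 4.945857 rad → L = 2.74·(1.689885 + 4.709322 + 4.945857) = 2.74·11.345063 = 31.085474 m
LSR: p² = d² − 2 + 2cos(α−β) + 2d(sin α + sin β) = 40.881579; p = √p² = 6.393870; φ = atan2(−cos α − cos β, d + sin α + sin β) − atan2(−2, p) = 0.264729 rad; t = (φ − α) mod 2π = 4.931934 rad, q = (φ − β) mod 2π = 5.284490 rad → L = 2.74·(4.931934 + 6.393870 + 5.284490) = 2.74·16.610295 = 45.512208 m
RSL: p² = d² − 2 + 2cos(α−β) − 2d(sin α + sin β) = 3.851481; p = √p² = 1.962519; φ = atan2(cos α + cos β, d − sin α − sin β) − atan2(2, p) = -0.702870 rad; t = (α − φ) mod 2π = 2.318850 rad, q = (β − φ) mod 2π = 1.966294 rad → L = 2.74·(2.318850 + 1.962519 + 1.966294) = 2.74·6.247664 = 17.118598 m
RLR: c = (6 − d² + 2cos(α−β) + 2d(sin α − sin β))/8 = -1.772214, |c| > 1 → infeasible
LRL: c = (6 − d² + 2cos(α−β) − 2d(sin α − sin β))/8 = -1.880926, |c| > 1 → infeasible
Shortest: RSL with L = 17.118598 m ≈ 17.1186 m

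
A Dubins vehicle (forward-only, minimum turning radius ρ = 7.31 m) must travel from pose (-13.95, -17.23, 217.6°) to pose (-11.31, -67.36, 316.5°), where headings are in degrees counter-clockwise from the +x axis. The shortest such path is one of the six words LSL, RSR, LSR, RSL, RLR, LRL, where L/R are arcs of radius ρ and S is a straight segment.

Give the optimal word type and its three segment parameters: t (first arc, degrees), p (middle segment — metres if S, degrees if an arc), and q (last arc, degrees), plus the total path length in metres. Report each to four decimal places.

LSL: t = 57.1035°, p = 39.1678 m, q = 41.7965°, L = 51.7858 m

Let ψ = atan2(Δy, Δx) = atan2(-50.13, 2.64) = -86.9854° be the start→goal bearing.
Normalize: d = |goal − start| / ρ = 50.199467/7.31 = 6.867232, α = (θ_start − ψ) mod 360° = 304.5854° = 5.316018 rad, β = (θ_goal − ψ) mod 360° = 43.4854° = 0.758964 rad.
Common terms: sin α = -0.823281, cos α = 0.567634, sin β = 0.688170, cos β = 0.725550, cos(α−β) = -0.154710, d² = 47.158878. Work in radians in the unit-radius frame; every candidate has L = ρ·(t + p + q).
LSL: p² = 2 + d² − 2cos(α−β) + 2d(sin α − sin β) = 28.709331; p = √p² = 5.358109; φ = atan2(cos β − cos α, d + sin α − sin β) = 0.029477 rad; t = (φ − α) mod 2π = 0.996644 rad, q = (β − φ) mod 2π = 0.729487 rad → L = 7.31·(0.996644 + 5.358109 + 0.729487) = 7.31·7.084240 = 51.785791 m
RSR: p² = 2 + d² − 2cos(α−β) + 2d(sin β − sin α) = 70.227265; p = √p² = 8.380171; φ = atan2(cos α − cos β, d − sin α + sin β) = -0.018845 rad; t = (α − φ) mod 2π = 5.334863 rad, q = (φ − β) mod 2π = 5.505377 rad → L = 7.31·(5.334863 + 8.380171 + 5.505377) = 7.31·19.220411 = 140.501204 m
LSR: p² = d² − 2 + 2cos(α−β) + 2d(sin α + sin β) = 42.993779; p = √p² = 6.556964; φ = atan2(−cos α − cos β, d + sin α + sin β) − atan2(−2, p) = 0.106275 rad; t = (φ − α) mod 2π = 1.073442 rad, q = (φ − β) mod 2π = 5.630497 rad → L = 7.31·(1.073442 + 6.556964 + 5.630497) = 7.31·13.260903 = 96.937204 m
RSL: p² = d² − 2 + 2cos(α−β) − 2d(sin α + sin β) = 46.705135; p = √p² = 6.834115; φ = atan2(cos α + cos β, d − sin α − sin β) − atan2(2, p) = -0.102078 rad; t = (α − φ) mod 2π = 5.418097 rad, q = (β − φ) mod 2π = 0.861042 rad → L = 7.31·(5.418097 + 6.834115 + 0.861042) = 7.31·13.113254 = 95.857890 m
RLR: c = (6 − d² + 2cos(α−β) + 2d(sin α − sin β))/8 = -7.778408, |c| > 1 → infeasible
LRL: c = (6 − d² + 2cos(α−β) − 2d(sin α − sin β))/8 = -2.588666, |c| > 1 → infeasible
Shortest: LSL with L = 51.785791 m ≈ 51.7858 m
Convert LSL to answer units (arcs ×180/π): t = 0.996644·180/π = 57.1035°, p = ρ·p = 7.31·5.358109 = 39.1678 m, q = 0.729487·180/π = 41.7965°, L = 51.7858 m.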